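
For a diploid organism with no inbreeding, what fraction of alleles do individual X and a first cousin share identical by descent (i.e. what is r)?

First cousins share one grandparent pair — two paths of length 4: r = 2·(1/2)^4 = 1/8.

0.125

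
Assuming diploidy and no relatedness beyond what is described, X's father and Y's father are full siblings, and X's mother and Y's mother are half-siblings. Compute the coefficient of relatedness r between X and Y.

Relatedness sums over independent paths through distinct common ancestors.
X and Y are related in two ways: first cousins through their fathers (r = 1/8) and half first cousins through their mothers (r = 1/16).
r = 1/8 + 1/16 = 3/16 = 0.1875.

0.1875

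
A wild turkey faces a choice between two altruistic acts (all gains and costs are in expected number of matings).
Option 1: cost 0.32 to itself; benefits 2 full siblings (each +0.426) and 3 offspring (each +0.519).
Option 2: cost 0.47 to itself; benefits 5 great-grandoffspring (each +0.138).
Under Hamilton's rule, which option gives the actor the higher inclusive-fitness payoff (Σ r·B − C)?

Option 1

Option 1: r to a full sibling = 0.5.
Option 1: r to an offspring = 0.5.
Option 1: Σ r·B − C = (2·0.5·0.426 + 3·0.5·0.519) − 0.32 = 0.8845.
Option 2: r to a great-grandoffspring = 0.125.
Option 2: Σ r·B − C = (5·0.125·0.138) − 0.47 = -0.38375.
Option 1 has the higher net inclusive-fitness payoff.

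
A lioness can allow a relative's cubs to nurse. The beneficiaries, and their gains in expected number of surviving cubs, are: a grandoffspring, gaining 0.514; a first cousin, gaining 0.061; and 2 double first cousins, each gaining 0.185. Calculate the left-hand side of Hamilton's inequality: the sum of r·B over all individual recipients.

r to a grandoffspring = 0.25 (two parent–offspring links: r = (1/2)^2 = 1/4).
r to a first cousin = 0.125 (first cousins share one grandparent pair — two paths of length 4: r = 2·(1/2)^4 = 1/8).
r to a double first cousin = 0.25 (double first cousins share both grandparent pairs — four paths of length 4: r = 4·(1/2)^4 = 1/4).
Summing one r·B term per recipient: 1·0.25·0.514 + 1·0.125·0.061 + 2·0.25·0.185 = 0.228625.

0.228625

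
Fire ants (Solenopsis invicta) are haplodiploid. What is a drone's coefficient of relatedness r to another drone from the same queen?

0.5

Haploid brothers each carry a random half of the queen's diploid genome, so on average they share half: r = 1/2.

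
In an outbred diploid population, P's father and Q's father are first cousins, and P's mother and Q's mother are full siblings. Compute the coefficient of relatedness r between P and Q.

With two independent routes of shared ancestry, r is the sum of the two contributions.
P and Q are related in two ways: second cousins through their fathers (r = 1/32) and first cousins through their mothers (r = 1/8).
r = 1/32 + 1/8 = 5/32 = 0.15625.

0.15625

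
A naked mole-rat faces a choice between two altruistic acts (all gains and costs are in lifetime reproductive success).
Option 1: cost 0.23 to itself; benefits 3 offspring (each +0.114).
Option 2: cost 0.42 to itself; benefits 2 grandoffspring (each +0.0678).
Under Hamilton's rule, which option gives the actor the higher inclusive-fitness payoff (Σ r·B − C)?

Option 1

Option 1: r to an offspring = 0.5.
Option 1: Σ r·B − C = (3·0.5·0.114) − 0.23 = -0.059.
Option 2: r to a grandoffspring = 0.25.
Option 2: Σ r·B − C = (2·0.25·0.0678) − 0.42 = -0.3861.
Option 1 has the higher net inclusive-fitness payoff.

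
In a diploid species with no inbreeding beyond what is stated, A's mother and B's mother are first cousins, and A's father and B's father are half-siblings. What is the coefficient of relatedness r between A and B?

Relatedness sums over independent paths through distinct common ancestors.
A and B are related in two ways: second cousins through their mothers (r = 1/32) and half first cousins through their fathers (r = 1/16).
r = 1/32 + 1/16 = 3/32 = 0.09375.

0.09375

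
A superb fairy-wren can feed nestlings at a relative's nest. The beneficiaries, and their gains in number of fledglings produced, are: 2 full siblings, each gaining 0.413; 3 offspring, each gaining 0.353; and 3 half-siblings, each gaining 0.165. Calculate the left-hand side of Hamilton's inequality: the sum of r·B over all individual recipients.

1.06625

r to a full sibling = 1/2 (full sibs share both parents — two paths of length 2: r = 2·(1/2)^2 = 1/2).
r to an offspring = 0.5 (one parent–offspring link: r = (1/2)^1 = 1/2).
r to a half-sibling = 0.25 (half-sibs share one parent — one path of length 2: r = (1/2)^2 = 1/4).
Summing one r·B term per recipient: 2·0.5·0.413 + 3·0.5·0.353 + 3·0.25·0.165 = 1.06625.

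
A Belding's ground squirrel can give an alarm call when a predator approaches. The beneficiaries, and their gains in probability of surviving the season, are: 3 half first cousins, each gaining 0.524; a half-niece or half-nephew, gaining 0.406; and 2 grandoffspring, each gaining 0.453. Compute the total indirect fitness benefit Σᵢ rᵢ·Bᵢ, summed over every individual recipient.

r to a half first cousin = 1/16 (half first cousins share one grandparent — one path of length 4: r = (1/2)^4 = 1/16).
r to a half-niece or half-nephew = 0.125 (half-aunt/uncle↔niece/nephew: one path of length 3: r = (1/2)^3 = 1/8).
r to a grandoffspring = 1/4 (two parent–offspring links: r = (1/2)^2 = 1/4).
Summing one r·B term per recipient: 3·0.0625·0.524 + 1·0.125·0.406 + 2·0.25·0.453 = 0.3755.

0.3755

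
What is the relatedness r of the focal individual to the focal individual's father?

0.5

Each parent–offspring link contributes a factor of 1/2, and independent paths through distinct common ancestors add.
One parent–offspring link: r = (1/2)^1 = 1/2.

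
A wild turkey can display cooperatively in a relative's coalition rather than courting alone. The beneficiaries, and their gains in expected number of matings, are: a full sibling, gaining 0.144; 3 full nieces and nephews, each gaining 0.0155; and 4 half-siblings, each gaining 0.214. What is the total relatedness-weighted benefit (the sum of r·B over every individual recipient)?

0.297625

r to a full sibling = 1/2 (full sibs share both parents — two paths of length 2: r = 2·(1/2)^2 = 1/2).
r to a full niece or nephew = 1/4 (full aunt/uncle↔niece/nephew: two paths of length 3 through the shared grandparent pair: r = 2·(1/2)^3 = 1/4).
r to a half-sibling = 1/4 (half-sibs share one parent — one path of length 2: r = (1/2)^2 = 1/4).
Summing one r·B term per recipient: 1·0.5·0.144 + 3·0.25·0.0155 + 4·0.25·0.214 = 0.297625.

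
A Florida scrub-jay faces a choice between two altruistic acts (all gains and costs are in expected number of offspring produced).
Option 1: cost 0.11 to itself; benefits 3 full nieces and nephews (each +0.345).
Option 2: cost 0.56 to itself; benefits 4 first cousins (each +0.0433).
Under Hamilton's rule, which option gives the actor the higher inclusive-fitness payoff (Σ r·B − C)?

Option 1: r to a full niece or nephew = 0.25.
Option 1: Σ r·B − C = (3·0.25·0.345) − 0.11 = 0.14875.
Option 2: r to a first cousin = 0.125.
Option 2: Σ r·B − C = (4·0.125·0.0433) − 0.56 = -0.53835.
Option 1 has the higher net inclusive-fitness payoff.

Option 1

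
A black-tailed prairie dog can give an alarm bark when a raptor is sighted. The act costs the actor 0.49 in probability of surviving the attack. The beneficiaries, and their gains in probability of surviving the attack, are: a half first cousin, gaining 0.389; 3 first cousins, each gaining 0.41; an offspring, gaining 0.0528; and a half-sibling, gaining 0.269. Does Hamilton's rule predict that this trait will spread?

No

Hamilton's rule: the trait is favored when the sum of r·B over every recipient exceeds the actor's cost C.
r to a half first cousin = 1/16 (half first cousins share one grandparent — one path of length 4: r = (1/2)^4 = 1/16).
r to a first cousin = 0.125 (first cousins share one grandparent pair — two paths of length 4: r = 2·(1/2)^4 = 1/8).
r to an offspring = 0.5 (one parent–offspring link: r = (1/2)^1 = 1/2).
r to a half-sibling = 1/4 (half-sibs share one parent — one path of length 2: r = (1/2)^2 = 1/4).
Summing one r·B term per recipient: 1·0.0625·0.389 + 3·0.125·0.41 + 1·0.5·0.0528 + 1·0.25·0.269 = 0.2717125.
0.2717125 < 0.49: the indirect benefit is less than the cost.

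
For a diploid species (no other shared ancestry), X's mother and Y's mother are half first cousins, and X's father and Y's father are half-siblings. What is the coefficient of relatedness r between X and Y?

Relatedness sums over independent paths through distinct common ancestors.
X and Y are related in two ways: half second cousins through their mothers (r = 1/64) and half first cousins through their fathers (r = 1/16).
r = 1/64 + 1/16 = 5/64 = 0.078125.

0.078125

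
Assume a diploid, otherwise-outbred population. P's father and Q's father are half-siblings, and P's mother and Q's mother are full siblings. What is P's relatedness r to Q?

Independent pedigree routes through distinct common ancestors add.
P and Q are related in two ways: half first cousins through their fathers (r = 1/16) and first cousins through their mothers (r = 1/8).
r = 1/16 + 1/8 = 3/16 = 0.1875.

0.1875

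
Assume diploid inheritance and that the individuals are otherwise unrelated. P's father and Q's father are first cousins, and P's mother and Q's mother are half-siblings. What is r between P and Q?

Independent pedigree routes through distinct common ancestors add.
P and Q are related in two ways: second cousins through their fathers (r = 1/32) and half first cousins through their mothers (r = 1/16).
r = 1/32 + 1/16 = 3/32 = 0.09375.

0.09375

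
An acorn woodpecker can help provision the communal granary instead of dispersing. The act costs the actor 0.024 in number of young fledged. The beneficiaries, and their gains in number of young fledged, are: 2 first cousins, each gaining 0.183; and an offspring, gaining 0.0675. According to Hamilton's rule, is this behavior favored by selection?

Hamilton's rule: the trait is favored when the sum of r·B over every recipient exceeds the actor's cost C.
r to a first cousin = 1/8 (first cousins share one grandparent pair — two paths of length 4: r = 2·(1/2)^4 = 1/8).
r to an offspring = 1/2 (one parent–offspring link: r = (1/2)^1 = 1/2).
Summing one r·B term per recipient: 2·0.125·0.183 + 1·0.5·0.0675 = 0.0795.
0.0795 > 0.024: the indirect benefit exceeds the cost.

Yes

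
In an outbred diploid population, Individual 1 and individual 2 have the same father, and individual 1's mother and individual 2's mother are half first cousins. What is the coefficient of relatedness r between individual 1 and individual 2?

Wright's path rule: contributions from independent ancestry routes add.
Individual 1 and individual 2 are related in two ways: half-sibs through their shared father (r = 1/4) and half second cousins through their mothers (r = 1/64).
r = 1/4 + 1/64 = 0.265625.

0.265625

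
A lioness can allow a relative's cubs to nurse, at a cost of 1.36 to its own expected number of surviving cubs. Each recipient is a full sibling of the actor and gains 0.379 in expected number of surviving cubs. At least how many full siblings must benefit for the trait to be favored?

r to a full sibling = 1/2 (full sibs share both parents — two paths of length 2: r = 2·(1/2)^2 = 1/2).
Hamilton's rule: n·r·B > C  ⇒  n > C/(r·B) = 1.36/(0.5·0.379) = 7.177.
The smallest integer exceeding 7.177 is 8.

8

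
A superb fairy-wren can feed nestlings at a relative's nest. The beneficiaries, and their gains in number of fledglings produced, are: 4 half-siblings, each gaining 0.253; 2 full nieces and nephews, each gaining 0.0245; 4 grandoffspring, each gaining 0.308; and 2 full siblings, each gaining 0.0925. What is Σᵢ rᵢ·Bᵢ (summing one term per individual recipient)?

0.66575

r to a half-sibling = 0.25 (half-sibs share one parent — one path of length 2: r = (1/2)^2 = 1/4).
r to a full niece or nephew = 1/4 (full aunt/uncle↔niece/nephew: two paths of length 3 through the shared grandparent pair: r = 2·(1/2)^3 = 1/4).
r to a grandoffspring = 1/4 (two parent–offspring links: r = (1/2)^2 = 1/4).
r to a full sibling = 1/2 (full sibs share both parents — two paths of length 2: r = 2·(1/2)^2 = 1/2).
Summing one r·B term per recipient: 4·0.25·0.253 + 2·0.25·0.0245 + 4·0.25·0.308 + 2·0.5·0.0925 = 0.66575.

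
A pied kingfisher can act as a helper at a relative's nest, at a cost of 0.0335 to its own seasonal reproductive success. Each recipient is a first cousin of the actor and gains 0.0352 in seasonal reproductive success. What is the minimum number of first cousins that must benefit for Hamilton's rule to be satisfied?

8

r to a first cousin = 1/8 (first cousins share one grandparent pair — two paths of length 4: r = 2·(1/2)^4 = 1/8).
Hamilton's rule: n·r·B > C  ⇒  n > C/(r·B) = 0.0335/(0.125·0.0352) = 7.614.
The smallest integer exceeding 7.614 is 8.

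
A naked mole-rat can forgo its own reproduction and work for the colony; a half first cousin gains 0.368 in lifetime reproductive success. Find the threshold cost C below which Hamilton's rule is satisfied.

0.023

r to a half first cousin = 0.0625 (half first cousins share one grandparent — one path of length 4: r = (1/2)^4 = 1/16).
Hamilton's rule: n·r·B > C, so the trait is favored while C < n·r·B = 1·0.0625·0.368 = 0.023.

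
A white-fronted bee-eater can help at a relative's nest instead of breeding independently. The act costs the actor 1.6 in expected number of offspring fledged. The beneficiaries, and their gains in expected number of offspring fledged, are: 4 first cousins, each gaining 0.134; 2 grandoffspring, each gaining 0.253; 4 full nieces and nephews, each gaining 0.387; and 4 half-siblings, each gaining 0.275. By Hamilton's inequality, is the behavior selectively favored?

Hamilton's rule: the trait is favored when the sum of r·B over every recipient exceeds the actor's cost C.
r to a first cousin = 1/8 (first cousins share one grandparent pair — two paths of length 4: r = 2·(1/2)^4 = 1/8).
r to a grandoffspring = 0.25 (two parent–offspring links: r = (1/2)^2 = 1/4).
r to a full niece or nephew = 1/4 (full aunt/uncle↔niece/nephew: two paths of length 3 through the shared grandparent pair: r = 2·(1/2)^3 = 1/4).
r to a half-sibling = 0.25 (half-sibs share one parent — one path of length 2: r = (1/2)^2 = 1/4).
Summing one r·B term per recipient: 4·0.125·0.134 + 2·0.25·0.253 + 4·0.25·0.387 + 4·0.25·0.275 = 0.8555.
0.8555 < 1.6: the indirect benefit is less than the cost.

No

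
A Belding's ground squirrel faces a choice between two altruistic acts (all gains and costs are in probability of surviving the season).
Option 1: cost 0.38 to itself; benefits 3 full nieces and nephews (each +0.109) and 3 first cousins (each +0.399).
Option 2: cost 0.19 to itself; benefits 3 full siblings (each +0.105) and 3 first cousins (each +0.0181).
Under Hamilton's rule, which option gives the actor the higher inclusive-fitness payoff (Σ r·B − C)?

Option 1: r to a full niece or nephew = 0.25.
Option 1: r to a first cousin = 0.125.
Option 1: Σ r·B − C = (3·0.25·0.109 + 3·0.125·0.399) − 0.38 = -0.148625.
Option 2: r to a full sibling = 0.5.
Option 2: r to a first cousin = 0.125.
Option 2: Σ r·B − C = (3·0.5·0.105 + 3·0.125·0.0181) − 0.19 = -0.0257125.
Option 2 has the higher net inclusive-fitness payoff.

Option 2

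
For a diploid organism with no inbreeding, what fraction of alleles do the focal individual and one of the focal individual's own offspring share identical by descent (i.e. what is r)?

Each parent–offspring link contributes a factor of 1/2, and independent paths through distinct common ancestors add.
One parent–offspring link: r = (1/2)^1 = 1/2.

0.5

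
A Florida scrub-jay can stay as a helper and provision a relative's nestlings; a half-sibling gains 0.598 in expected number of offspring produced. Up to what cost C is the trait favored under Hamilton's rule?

0.1495

r to a half-sibling = 1/4 (half-sibs share one parent — one path of length 2: r = (1/2)^2 = 1/4).
Hamilton's rule: n·r·B > C, so the trait is favored while C < n·r·B = 1·0.25·0.598 = 0.1495.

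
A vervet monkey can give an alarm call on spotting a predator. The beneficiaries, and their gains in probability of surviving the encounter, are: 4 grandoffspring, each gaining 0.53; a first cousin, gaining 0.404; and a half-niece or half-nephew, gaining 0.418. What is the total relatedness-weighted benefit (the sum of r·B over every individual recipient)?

0.63275

r to a grandoffspring = 1/4 (two parent–offspring links: r = (1/2)^2 = 1/4).
r to a first cousin = 0.125 (first cousins share one grandparent pair — two paths of length 4: r = 2·(1/2)^4 = 1/8).
r to a half-niece or half-nephew = 0.125 (half-aunt/uncle↔niece/nephew: one path of length 3: r = (1/2)^3 = 1/8).
Summing one r·B term per recipient: 4·0.25·0.53 + 1·0.125·0.404 + 1·0.125·0.418 = 0.63275.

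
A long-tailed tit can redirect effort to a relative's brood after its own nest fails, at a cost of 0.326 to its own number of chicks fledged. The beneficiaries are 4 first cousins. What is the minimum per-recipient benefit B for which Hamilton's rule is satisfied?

0.652

r to a first cousin = 1/8 (first cousins share one grandparent pair — two paths of length 4: r = 2·(1/2)^4 = 1/8).
Hamilton's rule with n recipients of equal r: n·r·B > C, so B > C/(n·r) = 0.326/(4·0.125) = 0.652.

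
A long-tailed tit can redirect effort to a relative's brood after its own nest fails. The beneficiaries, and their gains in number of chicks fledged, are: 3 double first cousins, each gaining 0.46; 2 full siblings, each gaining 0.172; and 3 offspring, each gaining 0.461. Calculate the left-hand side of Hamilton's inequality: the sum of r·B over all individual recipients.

r to a double first cousin = 0.25 (double first cousins share both grandparent pairs — four paths of length 4: r = 4·(1/2)^4 = 1/4).
r to a full sibling = 1/2 (full sibs share both parents — two paths of length 2: r = 2·(1/2)^2 = 1/2).
r to an offspring = 0.5 (one parent–offspring link: r = (1/2)^1 = 1/2).
Summing one r·B term per recipient: 3·0.25·0.46 + 2·0.5·0.172 + 3·0.5·0.461 = 1.2085.

1.2085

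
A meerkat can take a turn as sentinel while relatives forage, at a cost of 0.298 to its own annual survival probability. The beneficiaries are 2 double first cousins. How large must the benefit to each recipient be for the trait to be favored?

0.596

r to a double first cousin = 1/4 (double first cousins share both grandparent pairs — four paths of length 4: r = 4·(1/2)^4 = 1/4).
Hamilton's rule with n recipients of equal r: n·r·B > C, so B > C/(n·r) = 0.298/(2·0.25) = 0.596.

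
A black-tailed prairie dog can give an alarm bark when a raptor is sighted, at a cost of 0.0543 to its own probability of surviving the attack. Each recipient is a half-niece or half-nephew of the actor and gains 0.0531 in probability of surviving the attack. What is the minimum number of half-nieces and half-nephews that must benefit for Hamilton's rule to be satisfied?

r to a half-niece or half-nephew = 1/8 (half-aunt/uncle↔niece/nephew: one path of length 3: r = (1/2)^3 = 1/8).
Hamilton's rule: n·r·B > C  ⇒  n > C/(r·B) = 0.0543/(0.125·0.0531) = 8.181.
The smallest integer exceeding 8.181 is 9.

9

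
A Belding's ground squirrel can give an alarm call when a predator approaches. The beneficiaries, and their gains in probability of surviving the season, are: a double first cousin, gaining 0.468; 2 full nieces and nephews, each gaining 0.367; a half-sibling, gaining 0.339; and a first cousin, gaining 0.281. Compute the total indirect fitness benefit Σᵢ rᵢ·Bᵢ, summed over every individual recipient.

0.420375

r to a double first cousin = 0.25 (double first cousins share both grandparent pairs — four paths of length 4: r = 4·(1/2)^4 = 1/4).
r to a full niece or nephew = 1/4 (full aunt/uncle↔niece/nephew: two paths of length 3 through the shared grandparent pair: r = 2·(1/2)^3 = 1/4).
r to a half-sibling = 0.25 (half-sibs share one parent — one path of length 2: r = (1/2)^2 = 1/4).
r to a first cousin = 0.125 (first cousins share one grandparent pair — two paths of length 4: r = 2·(1/2)^4 = 1/8).
Summing one r·B term per recipient: 1·0.25·0.468 + 2·0.25·0.367 + 1·0.25·0.339 + 1·0.125·0.281 = 0.420375.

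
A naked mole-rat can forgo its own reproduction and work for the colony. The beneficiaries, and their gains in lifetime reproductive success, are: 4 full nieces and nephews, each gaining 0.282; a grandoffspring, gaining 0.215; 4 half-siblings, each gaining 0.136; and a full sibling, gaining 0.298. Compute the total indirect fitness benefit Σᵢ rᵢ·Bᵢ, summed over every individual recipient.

r to a full niece or nephew = 0.25 (full aunt/uncle↔niece/nephew: two paths of length 3 through the shared grandparent pair: r = 2·(1/2)^3 = 1/4).
r to a grandoffspring = 1/4 (two parent–offspring links: r = (1/2)^2 = 1/4).
r to a half-sibling = 1/4 (half-sibs share one parent — one path of length 2: r = (1/2)^2 = 1/4).
r to a full sibling = 1/2 (full sibs share both parents — two paths of length 2: r = 2·(1/2)^2 = 1/2).
Summing one r·B term per recipient: 4·0.25·0.282 + 1·0.25·0.215 + 4·0.25·0.136 + 1·0.5·0.298 = 0.62075.

0.62075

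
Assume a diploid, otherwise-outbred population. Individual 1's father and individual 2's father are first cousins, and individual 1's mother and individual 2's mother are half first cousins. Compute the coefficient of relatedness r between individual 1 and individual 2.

0.046875

With two independent routes of shared ancestry, r is the sum of the two contributions.
Individual 1 and individual 2 are related in two ways: second cousins through their fathers (r = 1/32) and half second cousins through their mothers (r = 1/64).
r = 1/32 + 1/64 = 3/64 = 0.046875.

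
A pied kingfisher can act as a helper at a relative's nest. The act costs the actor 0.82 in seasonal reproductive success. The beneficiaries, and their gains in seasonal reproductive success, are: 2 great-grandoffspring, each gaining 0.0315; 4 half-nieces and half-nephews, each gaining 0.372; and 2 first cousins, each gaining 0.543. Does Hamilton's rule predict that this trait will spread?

No

Hamilton's rule: the trait is favored when the sum of r·B over every recipient exceeds the actor's cost C.
r to a great-grandoffspring = 0.125 (three parent–offspring links: r = (1/2)^3 = 1/8).
r to a half-niece or half-nephew = 1/8 (half-aunt/uncle↔niece/nephew: one path of length 3: r = (1/2)^3 = 1/8).
r to a first cousin = 1/8 (first cousins share one grandparent pair — two paths of length 4: r = 2·(1/2)^4 = 1/8).
Summing one r·B term per recipient: 2·0.125·0.0315 + 4·0.125·0.372 + 2·0.125·0.543 = 0.329625.
0.329625 < 0.82: the indirect benefit is less than the cost.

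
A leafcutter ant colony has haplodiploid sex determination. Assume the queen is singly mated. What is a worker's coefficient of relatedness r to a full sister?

Haplodiploid full sisters inherit their father's entire haploid genome identically (contributing 1/2) and on average half of their mother's contribution (1/2 · 1/2 = 1/4); r = 1/2 + 1/4 = 3/4.

0.75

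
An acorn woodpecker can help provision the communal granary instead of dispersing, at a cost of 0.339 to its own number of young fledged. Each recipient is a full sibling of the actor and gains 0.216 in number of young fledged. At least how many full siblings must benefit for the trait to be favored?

4

r to a full sibling = 0.5 (full sibs share both parents — two paths of length 2: r = 2·(1/2)^2 = 1/2).
Hamilton's rule: n·r·B > C  ⇒  n > C/(r·B) = 0.339/(0.5·0.216) = 3.139.
The smallest integer exceeding 3.139 is 4.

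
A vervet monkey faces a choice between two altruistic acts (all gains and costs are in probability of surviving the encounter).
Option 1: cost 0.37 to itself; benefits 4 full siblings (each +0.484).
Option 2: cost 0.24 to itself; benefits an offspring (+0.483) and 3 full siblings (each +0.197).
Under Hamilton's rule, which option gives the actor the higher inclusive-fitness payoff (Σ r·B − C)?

Option 1: r to a full sibling = 0.5.
Option 1: Σ r·B − C = (4·0.5·0.484) − 0.37 = 0.598.
Option 2: r to an offspring = 0.5.
Option 2: r to a full sibling = 0.5.
Option 2: Σ r·B − C = (1·0.5·0.483 + 3·0.5·0.197) − 0.24 = 0.297.
Option 1 has the higher net inclusive-fitness payoff.

Option 1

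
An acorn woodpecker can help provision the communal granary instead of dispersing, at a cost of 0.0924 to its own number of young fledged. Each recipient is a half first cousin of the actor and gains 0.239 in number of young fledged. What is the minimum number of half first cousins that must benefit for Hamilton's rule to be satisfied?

r to a half first cousin = 0.0625 (half first cousins share one grandparent — one path of length 4: r = (1/2)^4 = 1/16).
Hamilton's rule: n·r·B > C  ⇒  n > C/(r·B) = 0.0924/(0.0625·0.239) = 6.186.
The smallest integer exceeding 6.186 is 7.

7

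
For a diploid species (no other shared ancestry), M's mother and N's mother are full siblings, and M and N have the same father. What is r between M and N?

0.375

Independent pedigree routes through distinct common ancestors add.
M and N are related in two ways: first cousins through their mothers (r = 1/8) and half-sibs through their shared father (r = 1/4).
r = 1/8 + 1/4 = 0.375.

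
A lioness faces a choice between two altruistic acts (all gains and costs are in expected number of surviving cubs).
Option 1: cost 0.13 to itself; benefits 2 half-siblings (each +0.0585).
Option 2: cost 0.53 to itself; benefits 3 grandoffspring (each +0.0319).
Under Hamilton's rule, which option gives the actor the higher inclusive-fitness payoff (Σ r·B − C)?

Option 1: r to a half-sibling = 0.25.
Option 1: Σ r·B − C = (2·0.25·0.0585) − 0.13 = -0.10075.
Option 2: r to a grandoffspring = 0.25.
Option 2: Σ r·B − C = (3·0.25·0.0319) − 0.53 = -0.506075.
Option 1 has the higher net inclusive-fitness payoff.

Option 1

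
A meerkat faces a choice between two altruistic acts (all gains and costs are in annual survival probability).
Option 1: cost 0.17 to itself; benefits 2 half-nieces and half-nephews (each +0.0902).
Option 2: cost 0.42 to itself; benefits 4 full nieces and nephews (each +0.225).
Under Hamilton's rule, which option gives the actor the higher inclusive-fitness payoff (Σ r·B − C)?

Option 1: r to a half-niece or half-nephew = 0.125.
Option 1: Σ r·B − C = (2·0.125·0.0902) − 0.17 = -0.14745.
Option 2: r to a full niece or nephew = 0.25.
Option 2: Σ r·B − C = (4·0.25·0.225) − 0.42 = -0.195.
Option 1 has the higher net inclusive-fitness payoff.

Option 1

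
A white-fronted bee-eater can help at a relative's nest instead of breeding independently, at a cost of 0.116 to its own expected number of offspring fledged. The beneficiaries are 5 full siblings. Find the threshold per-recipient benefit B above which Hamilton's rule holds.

0.0464

r to a full sibling = 1/2 (full sibs share both parents — two paths of length 2: r = 2·(1/2)^2 = 1/2).
Hamilton's rule with n recipients of equal r: n·r·B > C, so B > C/(n·r) = 0.116/(5·0.5) = 0.0464.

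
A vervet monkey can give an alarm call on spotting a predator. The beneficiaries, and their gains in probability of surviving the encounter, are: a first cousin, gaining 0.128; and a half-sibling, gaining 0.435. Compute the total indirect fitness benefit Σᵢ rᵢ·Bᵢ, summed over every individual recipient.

r to a first cousin = 1/8 (first cousins share one grandparent pair — two paths of length 4: r = 2·(1/2)^4 = 1/8).
r to a half-sibling = 0.25 (half-sibs share one parent — one path of length 2: r = (1/2)^2 = 1/4).
Summing one r·B term per recipient: 1·0.125·0.128 + 1·0.25·0.435 = 0.12475.

0.12475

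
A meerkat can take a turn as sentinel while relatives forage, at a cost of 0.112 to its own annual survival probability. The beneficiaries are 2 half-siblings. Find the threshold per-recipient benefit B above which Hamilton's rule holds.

r to a half-sibling = 0.25 (half-sibs share one parent — one path of length 2: r = (1/2)^2 = 1/4).
Hamilton's rule with n recipients of equal r: n·r·B > C, so B > C/(n·r) = 0.112/(2·0.25) = 0.224.

0.224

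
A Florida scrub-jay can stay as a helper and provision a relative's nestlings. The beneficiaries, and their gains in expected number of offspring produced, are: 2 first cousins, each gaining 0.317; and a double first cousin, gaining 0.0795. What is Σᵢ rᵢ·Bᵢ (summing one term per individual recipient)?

0.099125

r to a first cousin = 1/8 (first cousins share one grandparent pair — two paths of length 4: r = 2·(1/2)^4 = 1/8).
r to a double first cousin = 0.25 (double first cousins share both grandparent pairs — four paths of length 4: r = 4·(1/2)^4 = 1/4).
Summing one r·B term per recipient: 2·0.125·0.317 + 1·0.25·0.0795 = 0.099125.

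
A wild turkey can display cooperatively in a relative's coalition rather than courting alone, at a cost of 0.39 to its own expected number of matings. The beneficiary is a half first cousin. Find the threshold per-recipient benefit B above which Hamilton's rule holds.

r to a half first cousin = 1/16 (half first cousins share one grandparent — one path of length 4: r = (1/2)^4 = 1/16).
Hamilton's rule with n recipients of equal r: n·r·B > C, so B > C/(n·r) = 0.39/(1·0.0625) = 6.24.

6.24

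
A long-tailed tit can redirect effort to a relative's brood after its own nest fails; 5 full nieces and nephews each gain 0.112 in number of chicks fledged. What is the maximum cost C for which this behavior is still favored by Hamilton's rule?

0.14

r to a full niece or nephew = 0.25 (full aunt/uncle↔niece/nephew: two paths of length 3 through the shared grandparent pair: r = 2·(1/2)^3 = 1/4).
Hamilton's rule: n·r·B > C, so the trait is favored while C < n·r·B = 5·0.25·0.112 = 0.14.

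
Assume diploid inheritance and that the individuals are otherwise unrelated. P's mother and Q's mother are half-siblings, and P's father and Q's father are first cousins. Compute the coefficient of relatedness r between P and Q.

Relatedness sums over independent paths through distinct common ancestors.
P and Q are related in two ways: half first cousins through their mothers (r = 1/16) and second cousins through their fathers (r = 1/32).
r = 1/16 + 1/32 = 3/32 = 0.09375.

0.09375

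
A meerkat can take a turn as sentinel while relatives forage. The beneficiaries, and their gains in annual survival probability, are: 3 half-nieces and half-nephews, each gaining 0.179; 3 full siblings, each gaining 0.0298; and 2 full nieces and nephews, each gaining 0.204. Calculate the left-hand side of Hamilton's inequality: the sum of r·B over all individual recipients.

r to a half-niece or half-nephew = 1/8 (half-aunt/uncle↔niece/nephew: one path of length 3: r = (1/2)^3 = 1/8).
r to a full sibling = 0.5 (full sibs share both parents — two paths of length 2: r = 2·(1/2)^2 = 1/2).
r to a full niece or nephew = 1/4 (full aunt/uncle↔niece/nephew: two paths of length 3 through the shared grandparent pair: r = 2·(1/2)^3 = 1/4).
Summing one r·B term per recipient: 3·0.125·0.179 + 3·0.5·0.0298 + 2·0.25·0.204 = 0.213825.

0.213825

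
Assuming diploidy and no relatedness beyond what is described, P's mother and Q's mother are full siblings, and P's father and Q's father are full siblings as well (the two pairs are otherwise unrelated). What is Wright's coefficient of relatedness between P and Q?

0.25

Independent pedigree routes through distinct common ancestors add.
P and Q are related in two ways: first cousins through their mothers (r = 1/8) and first cousins through their fathers (r = 1/8) — i.e. double first cousins.
r = 1/8 + 1/8 = 0.25.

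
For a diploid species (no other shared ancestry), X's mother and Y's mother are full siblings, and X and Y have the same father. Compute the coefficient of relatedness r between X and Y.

0.375

Relatedness sums over independent paths through distinct common ancestors.
X and Y are related in two ways: first cousins through their mothers (r = 1/8) and half-sibs through their shared father (r = 1/4).
r = 1/8 + 1/4 = 0.375.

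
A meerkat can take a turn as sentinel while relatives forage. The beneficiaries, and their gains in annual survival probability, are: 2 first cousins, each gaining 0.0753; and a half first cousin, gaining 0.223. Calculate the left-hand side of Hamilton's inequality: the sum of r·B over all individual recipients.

r to a first cousin = 0.125 (first cousins share one grandparent pair — two paths of length 4: r = 2·(1/2)^4 = 1/8).
r to a half first cousin = 1/16 (half first cousins share one grandparent — one path of length 4: r = (1/2)^4 = 1/16).
Summing one r·B term per recipient: 2·0.125·0.0753 + 1·0.0625·0.223 = 0.0327625.

0.0327625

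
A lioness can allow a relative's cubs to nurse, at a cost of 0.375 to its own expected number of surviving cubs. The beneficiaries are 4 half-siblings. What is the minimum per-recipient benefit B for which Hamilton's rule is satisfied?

0.375

r to a half-sibling = 0.25 (half-sibs share one parent — one path of length 2: r = (1/2)^2 = 1/4).
Hamilton's rule with n recipients of equal r: n·r·B > C, so B > C/(n·r) = 0.375/(4·0.25) = 0.375.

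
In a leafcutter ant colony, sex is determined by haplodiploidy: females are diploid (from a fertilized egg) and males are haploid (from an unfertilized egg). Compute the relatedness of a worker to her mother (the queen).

One meiotic link between diploid queen and diploid daughter: r = 1/2.

0.5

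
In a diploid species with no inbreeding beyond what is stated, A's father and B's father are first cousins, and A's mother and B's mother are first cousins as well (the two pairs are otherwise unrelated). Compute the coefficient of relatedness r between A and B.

Relatedness sums over independent paths through distinct common ancestors.
A and B are related in two ways: second cousins through their fathers (r = 1/32) and second cousins through their mothers (r = 1/32).
r = 1/32 + 1/32 = 1/16 = 0.0625.

0.0625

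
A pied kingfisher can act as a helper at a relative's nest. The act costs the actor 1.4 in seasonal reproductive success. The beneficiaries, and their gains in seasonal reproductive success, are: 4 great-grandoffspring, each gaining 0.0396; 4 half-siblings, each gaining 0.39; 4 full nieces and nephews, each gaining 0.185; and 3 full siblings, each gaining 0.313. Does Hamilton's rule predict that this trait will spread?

Hamilton's rule: the trait is favored when the sum of r·B over every recipient exceeds the actor's cost C.
r to a great-grandoffspring = 0.125 (three parent–offspring links: r = (1/2)^3 = 1/8).
r to a half-sibling = 0.25 (half-sibs share one parent — one path of length 2: r = (1/2)^2 = 1/4).
r to a full niece or nephew = 1/4 (full aunt/uncle↔niece/nephew: two paths of length 3 through the shared grandparent pair: r = 2·(1/2)^3 = 1/4).
r to a full sibling = 0.5 (full sibs share both parents — two paths of length 2: r = 2·(1/2)^2 = 1/2).
Summing one r·B term per recipient: 4·0.125·0.0396 + 4·0.25·0.39 + 4·0.25·0.185 + 3·0.5·0.313 = 1.0643.
1.0643 < 1.4: the indirect benefit is less than the cost.

No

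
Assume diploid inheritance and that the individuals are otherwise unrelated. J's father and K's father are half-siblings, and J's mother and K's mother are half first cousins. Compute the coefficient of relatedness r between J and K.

Relatedness sums over independent paths through distinct common ancestors.
J and K are related in two ways: half first cousins through their fathers (r = 1/16) and half second cousins through their mothers (r = 1/64).
r = 1/16 + 1/64 = 0.078125.

0.078125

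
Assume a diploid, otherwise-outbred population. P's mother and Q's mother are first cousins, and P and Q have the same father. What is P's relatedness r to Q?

Independent pedigree routes through distinct common ancestors add.
P and Q are related in two ways: second cousins through their mothers (r = 1/32) and half-sibs through their shared father (r = 1/4).
r = 1/32 + 1/4 = 9/32 = 0.28125.

0.28125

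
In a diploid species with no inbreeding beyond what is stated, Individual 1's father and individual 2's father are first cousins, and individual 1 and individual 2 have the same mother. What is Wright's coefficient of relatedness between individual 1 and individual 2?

0.28125

With two independent routes of shared ancestry, r is the sum of the two contributions.
Individual 1 and individual 2 are related in two ways: second cousins through their fathers (r = 1/32) and half-sibs through their shared mother (r = 1/4).
r = 1/32 + 1/4 = 9/32 = 0.28125.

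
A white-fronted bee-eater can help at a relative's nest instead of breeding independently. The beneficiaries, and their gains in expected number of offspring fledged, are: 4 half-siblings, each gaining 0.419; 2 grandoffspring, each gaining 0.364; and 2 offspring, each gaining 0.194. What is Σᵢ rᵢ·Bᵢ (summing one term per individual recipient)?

r to a half-sibling = 0.25 (half-sibs share one parent — one path of length 2: r = (1/2)^2 = 1/4).
r to a grandoffspring = 1/4 (two parent–offspring links: r = (1/2)^2 = 1/4).
r to an offspring = 0.5 (one parent–offspring link: r = (1/2)^1 = 1/2).
Summing one r·B term per recipient: 4·0.25·0.419 + 2·0.25·0.364 + 2·0.5·0.194 = 0.795.

0.795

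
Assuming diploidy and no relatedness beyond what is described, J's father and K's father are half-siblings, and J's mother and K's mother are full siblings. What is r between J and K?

Relatedness sums over independent paths through distinct common ancestors.
J and K are related in two ways: half first cousins through their fathers (r = 1/16) and first cousins through their mothers (r = 1/8).
r = 1/16 + 1/8 = 0.1875.

0.1875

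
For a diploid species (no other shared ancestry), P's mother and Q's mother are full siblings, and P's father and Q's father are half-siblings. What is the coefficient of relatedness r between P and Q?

0.1875

Relatedness sums over independent paths through distinct common ancestors.
P and Q are related in two ways: first cousins through their mothers (r = 1/8) and half first cousins through their fathers (r = 1/16).
r = 1/8 + 1/16 = 3/16 = 0.1875.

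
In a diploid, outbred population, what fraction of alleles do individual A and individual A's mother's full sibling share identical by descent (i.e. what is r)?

0.25

Each parent–offspring link contributes a factor of 1/2, and independent paths through distinct common ancestors add.
Full aunt/uncle↔niece/nephew: two paths of length 3 through the shared grandparent pair: r = 2·(1/2)^3 = 1/4.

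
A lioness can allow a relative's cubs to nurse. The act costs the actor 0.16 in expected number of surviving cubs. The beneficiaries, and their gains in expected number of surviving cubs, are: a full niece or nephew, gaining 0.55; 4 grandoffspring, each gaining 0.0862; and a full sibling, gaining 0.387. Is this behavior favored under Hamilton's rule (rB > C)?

Yes

Hamilton's rule: the trait is favored when the sum of r·B over every recipient exceeds the actor's cost C.
r to a full niece or nephew = 0.25 (full aunt/uncle↔niece/nephew: two paths of length 3 through the shared grandparent pair: r = 2·(1/2)^3 = 1/4).
r to a grandoffspring = 1/4 (two parent–offspring links: r = (1/2)^2 = 1/4).
r to a full sibling = 0.5 (full sibs share both parents — two paths of length 2: r = 2·(1/2)^2 = 1/2).
Summing one r·B term per recipient: 1·0.25·0.55 + 4·0.25·0.0862 + 1·0.5·0.387 = 0.4172.
0.4172 > 0.16: the indirect benefit exceeds the cost.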